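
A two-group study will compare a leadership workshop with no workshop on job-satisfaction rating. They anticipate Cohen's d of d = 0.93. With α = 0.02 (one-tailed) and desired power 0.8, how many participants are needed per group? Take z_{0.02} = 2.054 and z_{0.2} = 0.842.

For two independent groups with equal n: n = 2·((z_{α} + z_β) / d)².
z_{α} + z_β = 2.054 + 0.842 = 2.896.
n = 2 × (2.896 / 0.93)² = 2 × 3.114² = 2 × 9.70 = 19.4.
Round up to the next whole participant.

n = 20 per group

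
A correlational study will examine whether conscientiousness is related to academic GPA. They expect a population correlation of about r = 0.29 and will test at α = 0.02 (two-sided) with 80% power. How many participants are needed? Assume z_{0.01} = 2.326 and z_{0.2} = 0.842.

n = 116

Fisher's z: C = ½·ln((1+r)/(1−r)) = ½·ln(1.8169) = 0.2986.
n = ((z_{α/2} + z_β)/C)² + 3.
(2.326 + 0.842) / 0.2986 = 3.168 / 0.2986 = 10.610.
n = 10.610² + 3 = 112.56 + 3 = 115.6.
Round up.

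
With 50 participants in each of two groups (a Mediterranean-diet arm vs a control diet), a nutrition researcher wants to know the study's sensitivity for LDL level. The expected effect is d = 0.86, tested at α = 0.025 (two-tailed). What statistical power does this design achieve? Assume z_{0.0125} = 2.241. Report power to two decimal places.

power ≈ 0.98

For two equal groups, power = Φ(d·√(n/2) − z_{α/2}).
d·√(n/2) = 0.86 × √(50/2) = 0.86 × 5.000 = 4.300.
z_β = 4.300 − 2.241 = 2.059.
Power = Φ(2.059) = 0.980.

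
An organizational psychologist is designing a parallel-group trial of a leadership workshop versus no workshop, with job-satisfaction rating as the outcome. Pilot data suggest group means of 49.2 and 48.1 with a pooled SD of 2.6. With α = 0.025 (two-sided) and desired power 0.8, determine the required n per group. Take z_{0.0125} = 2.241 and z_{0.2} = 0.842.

n = 107 per group

Cohen's d = |M₁ − M₂| / SD_pooled = |49.2 − 48.1| / 2.6 = 1.1 / 2.6 = 0.423.
For two independent groups with equal n: n = 2·((z_{α/2} + z_β) / d)².
z_{α/2} + z_β = 2.241 + 0.842 = 3.083.
n = 2 × (3.083 / 0.423)² = 2 × 7.288² = 2 × 53.12 = 106.2.
Round up to the next whole participant.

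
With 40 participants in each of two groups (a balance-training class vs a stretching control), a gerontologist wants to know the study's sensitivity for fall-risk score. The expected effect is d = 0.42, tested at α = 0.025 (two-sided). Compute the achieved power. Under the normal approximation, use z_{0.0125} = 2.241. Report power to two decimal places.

power ≈ 0.36

For two equal groups, power = Φ(d·√(n/2) − z_{α/2}).
d·√(n/2) = 0.42 × √(40/2) = 0.42 × 4.472 = 1.878.
z_β = 1.878 − 2.241 = -0.363.
Power = Φ(-0.363) = 0.358.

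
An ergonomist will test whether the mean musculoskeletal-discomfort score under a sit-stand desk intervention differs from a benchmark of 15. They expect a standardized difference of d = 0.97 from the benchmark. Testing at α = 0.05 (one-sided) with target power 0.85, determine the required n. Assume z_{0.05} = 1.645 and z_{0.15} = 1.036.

n = 8

For a one-sample test: n = ((z_{α} + z_β) / d)².
z_{α} + z_β = 1.645 + 1.036 = 2.681.
n = (2.681 / 0.97)² = 2.764² = 7.64.
Round up.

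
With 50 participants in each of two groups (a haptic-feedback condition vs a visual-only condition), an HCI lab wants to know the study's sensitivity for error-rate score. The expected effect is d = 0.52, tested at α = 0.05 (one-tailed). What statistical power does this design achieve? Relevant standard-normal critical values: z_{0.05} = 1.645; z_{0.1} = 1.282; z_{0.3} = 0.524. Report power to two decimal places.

power ≈ 0.83

For two equal groups, power = Φ(d·√(n/2) − z_{α}).
d·√(n/2) = 0.52 × √(50/2) = 0.52 × 5.000 = 2.600.
z_β = 2.600 − 1.645 = 0.955.
Power = Φ(0.955) = 0.830.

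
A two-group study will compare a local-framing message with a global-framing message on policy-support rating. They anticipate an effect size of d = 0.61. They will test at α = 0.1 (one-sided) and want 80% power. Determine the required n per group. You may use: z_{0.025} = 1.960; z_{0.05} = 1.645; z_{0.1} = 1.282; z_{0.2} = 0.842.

For two independent groups with equal n: n = 2·((z_{α} + z_β) / d)².
z_{α} + z_β = 1.282 + 0.842 = 2.124.
n = 2 × (2.124 / 0.61)² = 2 × 3.482² = 2 × 12.12 = 24.2.
Round up to the next whole participant.

n = 25 per group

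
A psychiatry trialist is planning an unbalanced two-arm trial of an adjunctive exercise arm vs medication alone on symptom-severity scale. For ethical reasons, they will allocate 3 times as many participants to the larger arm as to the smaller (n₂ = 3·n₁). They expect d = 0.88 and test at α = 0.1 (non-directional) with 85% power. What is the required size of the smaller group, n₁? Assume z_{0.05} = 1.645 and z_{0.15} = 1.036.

With allocation ratio k = n₂/n₁ = 3, Var(x̄₁−x̄₂) = σ²(1/n₁ + 1/(k·n₁)) = σ²·(k+1)/(k·n₁).
So n₁ = (1 + 1/k)·((z_{α/2} + z_β)/d)² = 1.333 × (2.681/0.88)².
n₁ = 1.333 × 9.28 = 12.4.
Round up: n₁ = 13, giving n₂ = 3 × 13 = 39.

n₁ = 13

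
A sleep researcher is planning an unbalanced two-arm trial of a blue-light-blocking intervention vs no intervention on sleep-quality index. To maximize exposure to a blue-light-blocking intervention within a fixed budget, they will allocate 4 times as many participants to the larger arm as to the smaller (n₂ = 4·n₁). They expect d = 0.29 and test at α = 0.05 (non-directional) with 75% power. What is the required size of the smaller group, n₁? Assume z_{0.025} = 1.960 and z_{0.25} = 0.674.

n₁ = 104

With allocation ratio k = n₂/n₁ = 4, Var(x̄₁−x̄₂) = σ²(1/n₁ + 1/(k·n₁)) = σ²·(k+1)/(k·n₁).
So n₁ = (1 + 1/k)·((z_{α/2} + z_β)/d)² = 1.250 × (2.634/0.29)².
n₁ = 1.250 × 82.50 = 103.1.
Round up: n₁ = 104, giving n₂ = 4 × 104 = 416.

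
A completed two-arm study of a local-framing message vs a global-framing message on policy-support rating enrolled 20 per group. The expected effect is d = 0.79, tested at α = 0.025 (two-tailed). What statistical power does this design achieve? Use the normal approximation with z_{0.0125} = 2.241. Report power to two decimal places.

For two equal groups, power = Φ(d·√(n/2) − z_{α/2}).
d·√(n/2) = 0.79 × √(20/2) = 0.79 × 3.162 = 2.498.
z_β = 2.498 − 2.241 = 0.257.
Power = Φ(0.257) = 0.601.

power ≈ 0.60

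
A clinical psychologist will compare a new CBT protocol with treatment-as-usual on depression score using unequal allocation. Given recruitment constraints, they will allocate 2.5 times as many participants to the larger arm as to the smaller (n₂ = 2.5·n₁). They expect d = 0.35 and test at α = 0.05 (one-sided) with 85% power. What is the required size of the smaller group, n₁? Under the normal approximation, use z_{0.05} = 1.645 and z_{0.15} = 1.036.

With allocation ratio k = n₂/n₁ = 2.5, Var(x̄₁−x̄₂) = σ²(1/n₁ + 1/(k·n₁)) = σ²·(k+1)/(k·n₁).
So n₁ = (1 + 1/k)·((z_{α} + z_β)/d)² = 1.400 × (2.681/0.35)².
n₁ = 1.400 × 58.68 = 82.1.
Round up: n₁ = 83, giving n₂ = ⌈2.5 × 83⌉ = ⌈207.5⌉ = 208.

n₁ = 83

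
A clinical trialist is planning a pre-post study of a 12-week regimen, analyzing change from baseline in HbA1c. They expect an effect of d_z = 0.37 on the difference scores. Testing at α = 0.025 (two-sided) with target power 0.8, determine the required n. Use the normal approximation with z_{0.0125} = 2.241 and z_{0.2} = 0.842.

n = 70 pairs

For a paired (one-sample on differences) test: n = ((z_{α/2} + z_β) / d)².
z_{α/2} + z_β = 2.241 + 0.842 = 3.083.
n = (3.083 / 0.37)² = 8.332² = 69.43.
Round up.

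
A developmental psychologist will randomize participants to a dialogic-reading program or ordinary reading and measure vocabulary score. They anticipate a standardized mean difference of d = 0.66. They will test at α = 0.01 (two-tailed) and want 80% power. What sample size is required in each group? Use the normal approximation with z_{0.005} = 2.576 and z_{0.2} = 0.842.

For two independent groups with equal n: n = 2·((z_{α/2} + z_β) / d)².
z_{α/2} + z_β = 2.576 + 0.842 = 3.418.
n = 2 × (3.418 / 0.66)² = 2 × 5.179² = 2 × 26.82 = 53.6.
Round up to the next whole participant.

n = 54 per group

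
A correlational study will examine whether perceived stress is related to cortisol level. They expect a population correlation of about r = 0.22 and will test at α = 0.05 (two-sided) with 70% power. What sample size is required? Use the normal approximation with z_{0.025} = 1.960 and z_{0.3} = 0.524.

Fisher's z: C = ½·ln((1+r)/(1−r)) = ½·ln(1.5641) = 0.2237.
n = ((z_{α/2} + z_β)/C)² + 3.
(1.960 + 0.524) / 0.2237 = 2.484 / 0.2237 = 11.104.
n = 11.104² + 3 = 123.30 + 3 = 126.3.
Round up.

n = 127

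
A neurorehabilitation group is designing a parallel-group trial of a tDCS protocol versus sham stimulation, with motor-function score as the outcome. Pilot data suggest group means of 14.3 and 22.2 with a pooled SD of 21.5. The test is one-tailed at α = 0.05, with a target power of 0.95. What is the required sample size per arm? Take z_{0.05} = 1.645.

n = 161 per group

Cohen's d = |M₁ − M₂| / SD_pooled = |14.3 − 22.2| / 21.5 = 7.9 / 21.5 = 0.367.
For two independent groups with equal n: n = 2·((z_{α} + z_β) / d)².
z_{α} + z_β = 1.645 + 1.645 = 3.290.
n = 2 × (3.290 / 0.367)² = 2 × 8.965² = 2 × 80.36 = 160.7.
Round up to the next whole participant.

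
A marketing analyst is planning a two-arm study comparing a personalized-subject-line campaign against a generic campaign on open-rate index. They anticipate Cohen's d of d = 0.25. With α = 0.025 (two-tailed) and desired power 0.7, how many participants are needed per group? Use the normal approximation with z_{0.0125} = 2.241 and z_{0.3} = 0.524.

For two independent groups with equal n: n = 2·((z_{α/2} + z_β) / d)².
z_{α/2} + z_β = 2.241 + 0.524 = 2.765.
n = 2 × (2.765 / 0.25)² = 2 × 11.060² = 2 × 122.32 = 244.6.
Round up to the next whole participant.

n = 245 per group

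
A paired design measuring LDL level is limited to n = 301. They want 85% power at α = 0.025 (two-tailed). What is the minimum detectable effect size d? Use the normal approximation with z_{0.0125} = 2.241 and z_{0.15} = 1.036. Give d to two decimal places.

d_min ≈ 0.19

For a single sample (or paired design) of n = 301: d_min = (z_{α/2} + z_β)/√n.
z-sum = 2.241 + 1.036 = 3.277.
d_min = 3.277 / √301 = 3.277 / 17.349 = 0.189.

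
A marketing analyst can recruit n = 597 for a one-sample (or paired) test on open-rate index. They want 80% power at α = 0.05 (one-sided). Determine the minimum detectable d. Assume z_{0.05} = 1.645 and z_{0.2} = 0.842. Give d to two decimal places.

For a single sample (or paired design) of n = 597: d_min = (z_{α} + z_β)/√n.
z-sum = 1.645 + 0.842 = 2.487.
d_min = 2.487 / √597 = 2.487 / 24.434 = 0.102.

d_min ≈ 0.10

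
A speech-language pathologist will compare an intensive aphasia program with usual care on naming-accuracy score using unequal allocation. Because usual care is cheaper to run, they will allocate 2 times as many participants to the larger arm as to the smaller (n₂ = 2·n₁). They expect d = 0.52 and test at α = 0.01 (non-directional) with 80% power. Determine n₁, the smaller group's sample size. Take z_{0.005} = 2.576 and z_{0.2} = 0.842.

n₁ = 65

With allocation ratio k = n₂/n₁ = 2, Var(x̄₁−x̄₂) = σ²(1/n₁ + 1/(k·n₁)) = σ²·(k+1)/(k·n₁).
So n₁ = (1 + 1/k)·((z_{α/2} + z_β)/d)² = 1.500 × (3.418/0.52)².
n₁ = 1.500 × 43.21 = 64.8.
Round up: n₁ = 65, giving n₂ = 2 × 65 = 130.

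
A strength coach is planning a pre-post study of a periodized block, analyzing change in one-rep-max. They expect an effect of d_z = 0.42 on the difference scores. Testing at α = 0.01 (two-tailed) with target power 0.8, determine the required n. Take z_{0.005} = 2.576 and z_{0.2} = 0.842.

For a paired (one-sample on differences) test: n = ((z_{α/2} + z_β) / d)².
z_{α/2} + z_β = 2.576 + 0.842 = 3.418.
n = (3.418 / 0.42)² = 8.138² = 66.23.
Round up.

n = 67 pairs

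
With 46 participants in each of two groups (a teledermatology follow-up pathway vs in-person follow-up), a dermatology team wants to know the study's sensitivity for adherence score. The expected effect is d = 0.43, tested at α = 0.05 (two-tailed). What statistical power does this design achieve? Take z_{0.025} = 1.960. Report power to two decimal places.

power ≈ 0.54

For two equal groups, power = Φ(d·√(n/2) − z_{α/2}).
d·√(n/2) = 0.43 × √(46/2) = 0.43 × 4.796 = 2.062.
z_β = 2.062 − 1.960 = 0.102.
Power = Φ(0.102) = 0.541.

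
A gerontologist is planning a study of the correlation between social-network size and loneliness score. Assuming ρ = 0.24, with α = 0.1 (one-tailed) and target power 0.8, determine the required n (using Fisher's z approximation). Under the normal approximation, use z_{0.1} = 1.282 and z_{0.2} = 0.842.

Fisher's z: C = ½·ln((1+r)/(1−r)) = ½·ln(1.6316) = 0.2448.
n = ((z_{α} + z_β)/C)² + 3.
(1.282 + 0.842) / 0.2448 = 2.124 / 0.2448 = 8.676.
n = 8.676² + 3 = 75.28 + 3 = 78.3.
Round up.

n = 79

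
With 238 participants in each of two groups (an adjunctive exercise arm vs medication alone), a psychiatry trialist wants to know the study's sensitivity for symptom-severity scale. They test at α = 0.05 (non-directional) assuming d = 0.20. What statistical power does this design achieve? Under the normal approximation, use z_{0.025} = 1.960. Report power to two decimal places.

For two equal groups, power = Φ(d·√(n/2) − z_{α/2}).
d·√(n/2) = 0.20 × √(238/2) = 0.20 × 10.909 = 2.182.
z_β = 2.182 − 1.960 = 0.222.
Power = Φ(0.222) = 0.588.

power ≈ 0.59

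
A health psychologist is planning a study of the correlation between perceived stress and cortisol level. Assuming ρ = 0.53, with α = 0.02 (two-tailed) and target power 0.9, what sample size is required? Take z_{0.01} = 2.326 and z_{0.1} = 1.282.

n = 41

Fisher's z: C = ½·ln((1+r)/(1−r)) = ½·ln(3.2553) = 0.5901.
n = ((z_{α/2} + z_β)/C)² + 3.
(2.326 + 1.282) / 0.5901 = 3.608 / 0.5901 = 6.114.
n = 6.114² + 3 = 37.38 + 3 = 40.4.
Round up.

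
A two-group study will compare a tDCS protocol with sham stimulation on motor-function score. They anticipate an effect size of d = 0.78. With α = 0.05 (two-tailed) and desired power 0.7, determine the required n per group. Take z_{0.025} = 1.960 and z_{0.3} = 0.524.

n = 21 per group

For two independent groups with equal n: n = 2·((z_{α/2} + z_β) / d)².
z_{α/2} + z_β = 1.960 + 0.524 = 2.484.
n = 2 × (2.484 / 0.78)² = 2 × 3.185² = 2 × 10.14 = 20.3.
Round up to the next whole participant.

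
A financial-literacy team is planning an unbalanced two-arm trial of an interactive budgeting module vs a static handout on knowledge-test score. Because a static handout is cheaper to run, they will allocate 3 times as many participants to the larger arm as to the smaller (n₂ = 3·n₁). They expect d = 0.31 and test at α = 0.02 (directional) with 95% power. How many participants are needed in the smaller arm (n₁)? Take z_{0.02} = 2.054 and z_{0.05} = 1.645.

n₁ = 190

With allocation ratio k = n₂/n₁ = 3, Var(x̄₁−x̄₂) = σ²(1/n₁ + 1/(k·n₁)) = σ²·(k+1)/(k·n₁).
So n₁ = (1 + 1/k)·((z_{α} + z_β)/d)² = 1.333 × (3.699/0.31)².
n₁ = 1.333 × 142.38 = 189.8.
Round up: n₁ = 190, giving n₂ = 3 × 190 = 570.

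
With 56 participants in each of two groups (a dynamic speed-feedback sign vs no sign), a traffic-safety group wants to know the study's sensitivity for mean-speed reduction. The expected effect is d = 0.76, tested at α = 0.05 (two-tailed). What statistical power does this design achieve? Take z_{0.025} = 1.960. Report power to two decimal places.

For two equal groups, power = Φ(d·√(n/2) − z_{α/2}).
d·√(n/2) = 0.76 × √(56/2) = 0.76 × 5.292 = 4.022.
z_β = 4.022 − 1.960 = 2.062.
Power = Φ(2.062) = 0.980.

power ≈ 0.98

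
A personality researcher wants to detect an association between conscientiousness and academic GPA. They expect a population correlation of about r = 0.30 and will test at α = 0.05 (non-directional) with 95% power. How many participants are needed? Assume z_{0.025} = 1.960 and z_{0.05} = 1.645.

Fisher's z: C = ½·ln((1+r)/(1−r)) = ½·ln(1.8571) = 0.3095.
n = ((z_{α/2} + z_β)/C)² + 3.
(1.960 + 1.645) / 0.3095 = 3.605 / 0.3095 = 11.648.
n = 11.648² + 3 = 135.67 + 3 = 138.7.
Round up.

n = 139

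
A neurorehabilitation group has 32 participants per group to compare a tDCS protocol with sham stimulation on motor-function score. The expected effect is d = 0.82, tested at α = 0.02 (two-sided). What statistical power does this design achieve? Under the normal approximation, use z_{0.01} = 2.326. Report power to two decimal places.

For two equal groups, power = Φ(d·√(n/2) − z_{α/2}).
d·√(n/2) = 0.82 × √(32/2) = 0.82 × 4.000 = 3.280.
z_β = 3.280 − 2.326 = 0.954.
Power = Φ(0.954) = 0.830.

power ≈ 0.83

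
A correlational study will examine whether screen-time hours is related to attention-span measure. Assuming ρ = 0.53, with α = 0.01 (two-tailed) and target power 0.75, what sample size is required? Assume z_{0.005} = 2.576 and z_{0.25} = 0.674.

Fisher's z: C = ½·ln((1+r)/(1−r)) = ½·ln(3.2553) = 0.5901.
n = ((z_{α/2} + z_β)/C)² + 3.
(2.576 + 0.674) / 0.5901 = 3.250 / 0.5901 = 5.508.
n = 5.508² + 3 = 30.33 + 3 = 33.3.
Round up.

n = 34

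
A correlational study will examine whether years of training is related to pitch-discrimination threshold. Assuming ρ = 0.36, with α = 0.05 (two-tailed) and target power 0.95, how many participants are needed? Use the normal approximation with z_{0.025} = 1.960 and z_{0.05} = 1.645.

n = 95

Fisher's z: C = ½·ln((1+r)/(1−r)) = ½·ln(2.1250) = 0.3769.
n = ((z_{α/2} + z_β)/C)² + 3.
(1.960 + 1.645) / 0.3769 = 3.605 / 0.3769 = 9.565.
n = 9.565² + 3 = 91.49 + 3 = 94.5.
Round up.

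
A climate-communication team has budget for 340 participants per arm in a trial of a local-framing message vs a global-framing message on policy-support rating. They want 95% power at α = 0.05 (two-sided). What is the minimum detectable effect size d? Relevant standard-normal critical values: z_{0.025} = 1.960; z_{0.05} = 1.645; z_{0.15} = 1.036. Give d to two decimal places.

For two independent groups of n = 340 each: d_min = (z_{α/2} + z_β)·√(2/n).
z-sum = 1.960 + 1.645 = 3.605.
d_min = 3.605 × √(2/340) = 3.605 × 0.0767 = 0.276.

d_min ≈ 0.28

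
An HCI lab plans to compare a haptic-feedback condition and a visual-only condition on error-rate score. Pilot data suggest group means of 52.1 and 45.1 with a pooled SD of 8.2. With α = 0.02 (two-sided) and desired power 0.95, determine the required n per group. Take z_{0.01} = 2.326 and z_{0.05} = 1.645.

n = 44 per group

Cohen's d = |M₁ − M₂| / SD_pooled = |52.1 − 45.1| / 8.2 = 7.0 / 8.2 = 0.854.
For two independent groups with equal n: n = 2·((z_{α/2} + z_β) / d)².
z_{α/2} + z_β = 2.326 + 1.645 = 3.971.
n = 2 × (3.971 / 0.854)² = 2 × 4.650² = 2 × 21.62 = 43.2.
Round up to the next whole participant.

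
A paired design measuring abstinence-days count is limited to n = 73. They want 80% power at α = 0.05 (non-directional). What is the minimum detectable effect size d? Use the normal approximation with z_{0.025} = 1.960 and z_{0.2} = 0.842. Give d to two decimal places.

For a single sample (or paired design) of n = 73: d_min = (z_{α/2} + z_β)/√n.
z-sum = 1.960 + 0.842 = 2.802.
d_min = 2.802 / √73 = 2.802 / 8.544 = 0.328.

d_min ≈ 0.33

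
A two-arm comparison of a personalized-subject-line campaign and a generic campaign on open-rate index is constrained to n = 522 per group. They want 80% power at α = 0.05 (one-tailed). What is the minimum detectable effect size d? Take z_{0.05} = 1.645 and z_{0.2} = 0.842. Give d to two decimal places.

For two independent groups of n = 522 each: d_min = (z_{α} + z_β)·√(2/n).
z-sum = 1.645 + 0.842 = 2.487.
d_min = 2.487 × √(2/522) = 2.487 × 0.0619 = 0.154.

d_min ≈ 0.15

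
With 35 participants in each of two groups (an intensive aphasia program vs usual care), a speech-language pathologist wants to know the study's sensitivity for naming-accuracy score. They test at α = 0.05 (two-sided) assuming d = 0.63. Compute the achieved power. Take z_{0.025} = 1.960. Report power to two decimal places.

power ≈ 0.75

For two equal groups, power = Φ(d·√(n/2) − z_{α/2}).
d·√(n/2) = 0.63 × √(35/2) = 0.63 × 4.183 = 2.635.
z_β = 2.635 − 1.960 = 0.675.
Power = Φ(0.675) = 0.750.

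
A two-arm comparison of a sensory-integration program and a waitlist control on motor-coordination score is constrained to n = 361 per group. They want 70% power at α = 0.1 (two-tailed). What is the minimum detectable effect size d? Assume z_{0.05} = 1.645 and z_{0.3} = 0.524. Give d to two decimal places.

For two independent groups of n = 361 each: d_min = (z_{α/2} + z_β)·√(2/n).
z-sum = 1.645 + 0.524 = 2.169.
d_min = 2.169 × √(2/361) = 2.169 × 0.0744 = 0.161.

d_min ≈ 0.16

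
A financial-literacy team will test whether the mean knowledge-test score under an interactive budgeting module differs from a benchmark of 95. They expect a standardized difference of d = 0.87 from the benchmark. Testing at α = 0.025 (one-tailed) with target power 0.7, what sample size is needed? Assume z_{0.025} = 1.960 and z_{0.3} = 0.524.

n = 9

For a one-sample test: n = ((z_{α} + z_β) / d)².
z_{α} + z_β = 1.960 + 0.524 = 2.484.
n = (2.484 / 0.87)² = 2.855² = 8.15.
Round up.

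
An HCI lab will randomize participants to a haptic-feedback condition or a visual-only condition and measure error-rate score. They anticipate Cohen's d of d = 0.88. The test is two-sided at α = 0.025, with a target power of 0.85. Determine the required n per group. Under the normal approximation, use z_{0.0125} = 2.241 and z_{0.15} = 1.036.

n = 28 per group

For two independent groups with equal n: n = 2·((z_{α/2} + z_β) / d)².
z_{α/2} + z_β = 2.241 + 1.036 = 3.277.
n = 2 × (3.277 / 0.88)² = 2 × 3.724² = 2 × 13.87 = 27.7.
Round up to the next whole participant.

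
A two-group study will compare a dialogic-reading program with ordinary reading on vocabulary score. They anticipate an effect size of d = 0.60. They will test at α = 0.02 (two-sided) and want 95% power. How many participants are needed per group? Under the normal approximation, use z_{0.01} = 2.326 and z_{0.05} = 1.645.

n = 88 per group

For two independent groups with equal n: n = 2·((z_{α/2} + z_β) / d)².
z_{α/2} + z_β = 2.326 + 1.645 = 3.971.
n = 2 × (3.971 / 0.60)² = 2 × 6.618² = 2 × 43.80 = 87.6.
Round up to the next whole participant.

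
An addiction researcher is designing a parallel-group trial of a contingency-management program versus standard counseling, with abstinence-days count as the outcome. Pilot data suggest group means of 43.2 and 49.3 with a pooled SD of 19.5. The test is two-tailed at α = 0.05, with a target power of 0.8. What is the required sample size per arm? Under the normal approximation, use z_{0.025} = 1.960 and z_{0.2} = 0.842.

Cohen's d = |M₁ − M₂| / SD_pooled = |43.2 − 49.3| / 19.5 = 6.1 / 19.5 = 0.313.
For two independent groups with equal n: n = 2·((z_{α/2} + z_β) / d)².
z_{α/2} + z_β = 1.960 + 0.842 = 2.802.
n = 2 × (2.802 / 0.313)² = 2 × 8.952² = 2 × 80.14 = 160.3.
Round up to the next whole participant.

n = 161 per group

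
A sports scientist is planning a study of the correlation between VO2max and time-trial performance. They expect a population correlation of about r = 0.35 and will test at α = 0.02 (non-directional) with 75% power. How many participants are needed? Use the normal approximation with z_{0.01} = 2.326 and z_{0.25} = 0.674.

n = 71

Fisher's z: C = ½·ln((1+r)/(1−r)) = ½·ln(2.0769) = 0.3654.
n = ((z_{α/2} + z_β)/C)² + 3.
(2.326 + 0.674) / 0.3654 = 3.000 / 0.3654 = 8.210.
n = 8.210² + 3 = 67.41 + 3 = 70.4.
Round up.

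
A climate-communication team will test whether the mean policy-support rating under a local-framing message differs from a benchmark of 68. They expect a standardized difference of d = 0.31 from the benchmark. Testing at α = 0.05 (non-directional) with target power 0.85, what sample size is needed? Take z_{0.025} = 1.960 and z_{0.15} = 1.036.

n = 94

For a one-sample test: n = ((z_{α/2} + z_β) / d)².
z_{α/2} + z_β = 1.960 + 1.036 = 2.996.
n = (2.996 / 0.31)² = 9.665² = 93.40.
Round up.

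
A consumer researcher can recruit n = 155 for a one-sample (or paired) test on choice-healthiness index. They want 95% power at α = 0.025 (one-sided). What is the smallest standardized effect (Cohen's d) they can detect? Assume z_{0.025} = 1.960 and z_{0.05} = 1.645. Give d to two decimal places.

d_min ≈ 0.29

For a single sample (or paired design) of n = 155: d_min = (z_{α} + z_β)/√n.
z-sum = 1.960 + 1.645 = 3.605.
d_min = 3.605 / √155 = 3.605 / 12.450 = 0.290.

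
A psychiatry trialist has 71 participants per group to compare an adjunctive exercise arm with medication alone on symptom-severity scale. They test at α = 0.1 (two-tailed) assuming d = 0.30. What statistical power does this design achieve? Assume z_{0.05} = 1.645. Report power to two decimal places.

power ≈ 0.56

For two equal groups, power = Φ(d·√(n/2) − z_{α/2}).
d·√(n/2) = 0.30 × √(71/2) = 0.30 × 5.958 = 1.787.
z_β = 1.787 − 1.645 = 0.142.
Power = Φ(0.142) = 0.557.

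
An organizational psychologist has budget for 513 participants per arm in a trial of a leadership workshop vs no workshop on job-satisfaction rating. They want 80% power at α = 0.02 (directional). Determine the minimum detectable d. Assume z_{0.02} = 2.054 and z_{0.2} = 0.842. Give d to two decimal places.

d_min ≈ 0.18

For two independent groups of n = 513 each: d_min = (z_{α} + z_β)·√(2/n).
z-sum = 2.054 + 0.842 = 2.896.
d_min = 2.896 × √(2/513) = 2.896 × 0.0624 = 0.181.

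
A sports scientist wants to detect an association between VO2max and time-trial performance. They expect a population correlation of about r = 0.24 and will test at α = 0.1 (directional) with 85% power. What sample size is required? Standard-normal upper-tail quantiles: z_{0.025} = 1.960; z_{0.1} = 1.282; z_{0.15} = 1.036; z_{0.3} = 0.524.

n = 93

Fisher's z: C = ½·ln((1+r)/(1−r)) = ½·ln(1.6316) = 0.2448.
n = ((z_{α} + z_β)/C)² + 3.
(1.282 + 1.036) / 0.2448 = 2.318 / 0.2448 = 9.469.
n = 9.469² + 3 = 89.66 + 3 = 92.7.
Round up.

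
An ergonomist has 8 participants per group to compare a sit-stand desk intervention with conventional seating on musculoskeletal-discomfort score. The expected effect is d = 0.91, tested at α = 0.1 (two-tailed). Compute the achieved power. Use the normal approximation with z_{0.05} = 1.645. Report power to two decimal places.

power ≈ 0.57

For two equal groups, power = Φ(d·√(n/2) − z_{α/2}).
d·√(n/2) = 0.91 × √(8/2) = 0.91 × 2.000 = 1.820.
z_β = 1.820 − 1.645 = 0.175.
Power = Φ(0.175) = 0.569.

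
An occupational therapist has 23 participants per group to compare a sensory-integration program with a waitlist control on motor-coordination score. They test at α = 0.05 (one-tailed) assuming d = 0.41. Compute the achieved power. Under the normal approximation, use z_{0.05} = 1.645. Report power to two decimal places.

power ≈ 0.40

For two equal groups, power = Φ(d·√(n/2) − z_{α}).
d·√(n/2) = 0.41 × √(23/2) = 0.41 × 3.391 = 1.390.
z_β = 1.390 − 1.645 = -0.255.
Power = Φ(-0.255) = 0.400.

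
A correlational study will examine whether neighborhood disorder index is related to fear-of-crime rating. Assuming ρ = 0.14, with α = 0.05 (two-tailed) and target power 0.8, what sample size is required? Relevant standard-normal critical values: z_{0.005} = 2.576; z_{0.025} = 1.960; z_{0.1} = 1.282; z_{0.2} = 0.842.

Fisher's z: C = ½·ln((1+r)/(1−r)) = ½·ln(1.3256) = 0.1409.
n = ((z_{α/2} + z_β)/C)² + 3.
(1.960 + 0.842) / 0.1409 = 2.802 / 0.1409 = 19.886.
n = 19.886² + 3 = 395.47 + 3 = 398.5.
Round up.

n = 399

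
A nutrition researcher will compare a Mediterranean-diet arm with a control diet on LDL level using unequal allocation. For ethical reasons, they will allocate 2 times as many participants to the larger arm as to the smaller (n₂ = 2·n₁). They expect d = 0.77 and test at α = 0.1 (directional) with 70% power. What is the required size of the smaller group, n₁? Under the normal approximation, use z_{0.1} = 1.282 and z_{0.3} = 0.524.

n₁ = 9

With allocation ratio k = n₂/n₁ = 2, Var(x̄₁−x̄₂) = σ²(1/n₁ + 1/(k·n₁)) = σ²·(k+1)/(k·n₁).
So n₁ = (1 + 1/k)·((z_{α} + z_β)/d)² = 1.500 × (1.806/0.77)².
n₁ = 1.500 × 5.50 = 8.3.
Round up: n₁ = 9, giving n₂ = 2 × 9 = 18.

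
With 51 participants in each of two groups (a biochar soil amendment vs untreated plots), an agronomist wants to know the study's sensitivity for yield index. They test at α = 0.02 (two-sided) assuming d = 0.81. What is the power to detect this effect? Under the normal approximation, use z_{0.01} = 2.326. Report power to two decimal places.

power ≈ 0.96

For two equal groups, power = Φ(d·√(n/2) − z_{α/2}).
d·√(n/2) = 0.81 × √(51/2) = 0.81 × 5.050 = 4.090.
z_β = 4.090 − 2.326 = 1.764.
Power = Φ(1.764) = 0.961.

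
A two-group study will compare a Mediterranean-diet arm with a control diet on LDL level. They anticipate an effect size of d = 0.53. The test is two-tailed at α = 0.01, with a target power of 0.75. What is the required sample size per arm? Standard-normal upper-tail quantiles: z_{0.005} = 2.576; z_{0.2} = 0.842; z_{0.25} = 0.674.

For two independent groups with equal n: n = 2·((z_{α/2} + z_β) / d)².
z_{α/2} + z_β = 2.576 + 0.674 = 3.250.
n = 2 × (3.250 / 0.53)² = 2 × 6.132² = 2 × 37.60 = 75.2.
Round up to the next whole participant.

n = 76 per group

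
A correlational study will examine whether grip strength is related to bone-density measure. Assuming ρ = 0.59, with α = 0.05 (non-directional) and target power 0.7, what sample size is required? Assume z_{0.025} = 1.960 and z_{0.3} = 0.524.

n = 17

Fisher's z: C = ½·ln((1+r)/(1−r)) = ½·ln(3.8780) = 0.6777.
n = ((z_{α/2} + z_β)/C)² + 3.
(1.960 + 0.524) / 0.6777 = 2.484 / 0.6777 = 3.665.
n = 3.665² + 3 = 13.43 + 3 = 16.4.
Round up.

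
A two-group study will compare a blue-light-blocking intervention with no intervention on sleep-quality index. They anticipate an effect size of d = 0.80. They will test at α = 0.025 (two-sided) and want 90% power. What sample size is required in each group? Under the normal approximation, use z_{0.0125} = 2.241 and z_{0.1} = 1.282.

n = 39 per group

For two independent groups with equal n: n = 2·((z_{α/2} + z_β) / d)².
z_{α/2} + z_β = 2.241 + 1.282 = 3.523.
n = 2 × (3.523 / 0.80)² = 2 × 4.404² = 2 × 19.39 = 38.8.
Round up to the next whole participant.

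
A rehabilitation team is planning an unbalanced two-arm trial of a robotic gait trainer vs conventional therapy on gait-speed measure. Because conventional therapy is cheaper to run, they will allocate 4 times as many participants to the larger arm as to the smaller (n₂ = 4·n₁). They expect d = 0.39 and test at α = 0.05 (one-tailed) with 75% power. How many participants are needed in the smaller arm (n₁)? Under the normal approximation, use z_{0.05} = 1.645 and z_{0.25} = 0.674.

With allocation ratio k = n₂/n₁ = 4, Var(x̄₁−x̄₂) = σ²(1/n₁ + 1/(k·n₁)) = σ²·(k+1)/(k·n₁).
So n₁ = (1 + 1/k)·((z_{α} + z_β)/d)² = 1.250 × (2.319/0.39)².
n₁ = 1.250 × 35.36 = 44.2.
Round up: n₁ = 45, giving n₂ = 4 × 45 = 180.

n₁ = 45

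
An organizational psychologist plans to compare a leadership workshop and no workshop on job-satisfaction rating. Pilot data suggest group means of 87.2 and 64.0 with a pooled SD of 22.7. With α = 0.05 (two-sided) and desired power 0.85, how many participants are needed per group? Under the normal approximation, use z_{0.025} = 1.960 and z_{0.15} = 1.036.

n = 18 per group

Cohen's d = |M₁ − M₂| / SD_pooled = |87.2 − 64.0| / 22.7 = 23.2 / 22.7 = 1.022.
For two independent groups with equal n: n = 2·((z_{α/2} + z_β) / d)².
z_{α/2} + z_β = 1.960 + 1.036 = 2.996.
n = 2 × (2.996 / 1.022)² = 2 × 2.932² = 2 × 8.59 = 17.2.
Round up to the next whole participant.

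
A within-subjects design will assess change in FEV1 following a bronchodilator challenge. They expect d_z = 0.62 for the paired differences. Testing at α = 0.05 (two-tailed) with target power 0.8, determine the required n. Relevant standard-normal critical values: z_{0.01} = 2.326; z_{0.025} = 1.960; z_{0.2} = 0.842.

For a paired (one-sample on differences) test: n = ((z_{α/2} + z_β) / d)².
z_{α/2} + z_β = 1.960 + 0.842 = 2.802.
n = (2.802 / 0.62)² = 4.519² = 20.42.
Round up.

n = 21 pairs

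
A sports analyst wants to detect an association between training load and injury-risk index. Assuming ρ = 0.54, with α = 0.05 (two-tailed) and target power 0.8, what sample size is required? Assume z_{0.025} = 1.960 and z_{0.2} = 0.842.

n = 25

Fisher's z: C = ½·ln((1+r)/(1−r)) = ½·ln(3.3478) = 0.6042.
n = ((z_{α/2} + z_β)/C)² + 3.
(1.960 + 0.842) / 0.6042 = 2.802 / 0.6042 = 4.638.
n = 4.638² + 3 = 21.51 + 3 = 24.5.
Round up.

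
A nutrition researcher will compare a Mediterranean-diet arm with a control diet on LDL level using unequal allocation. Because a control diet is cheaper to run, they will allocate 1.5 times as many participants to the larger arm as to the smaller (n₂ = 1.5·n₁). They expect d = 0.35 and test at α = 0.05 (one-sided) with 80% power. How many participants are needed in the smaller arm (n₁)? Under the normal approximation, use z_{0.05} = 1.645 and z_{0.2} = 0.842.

n₁ = 85

With allocation ratio k = n₂/n₁ = 1.5, Var(x̄₁−x̄₂) = σ²(1/n₁ + 1/(k·n₁)) = σ²·(k+1)/(k·n₁).
So n₁ = (1 + 1/k)·((z_{α} + z_β)/d)² = 1.667 × (2.487/0.35)².
n₁ = 1.667 × 50.49 = 84.2.
Round up: n₁ = 85, giving n₂ = ⌈1.5 × 85⌉ = ⌈127.5⌉ = 128.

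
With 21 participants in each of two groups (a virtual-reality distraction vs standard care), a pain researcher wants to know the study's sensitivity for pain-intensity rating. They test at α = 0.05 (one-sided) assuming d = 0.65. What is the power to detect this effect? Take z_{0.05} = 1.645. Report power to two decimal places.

For two equal groups, power = Φ(d·√(n/2) − z_{α}).
d·√(n/2) = 0.65 × √(21/2) = 0.65 × 3.240 = 2.106.
z_β = 2.106 − 1.645 = 0.461.
Power = Φ(0.461) = 0.678.

power ≈ 0.68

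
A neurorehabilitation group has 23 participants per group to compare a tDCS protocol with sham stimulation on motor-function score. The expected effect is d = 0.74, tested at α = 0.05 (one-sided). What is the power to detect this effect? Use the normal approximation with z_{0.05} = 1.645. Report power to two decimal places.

power ≈ 0.81

For two equal groups, power = Φ(d·√(n/2) − z_{α}).
d·√(n/2) = 0.74 × √(23/2) = 0.74 × 3.391 = 2.509.
z_β = 2.509 − 1.645 = 0.864.
Power = Φ(0.864) = 0.806.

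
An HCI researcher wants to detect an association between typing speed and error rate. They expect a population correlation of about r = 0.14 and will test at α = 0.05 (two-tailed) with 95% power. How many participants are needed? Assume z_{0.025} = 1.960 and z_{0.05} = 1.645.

n = 658

Fisher's z: C = ½·ln((1+r)/(1−r)) = ½·ln(1.3256) = 0.1409.
n = ((z_{α/2} + z_β)/C)² + 3.
(1.960 + 1.645) / 0.1409 = 3.605 / 0.1409 = 25.586.
n = 25.586² + 3 = 654.62 + 3 = 657.6.
Round up.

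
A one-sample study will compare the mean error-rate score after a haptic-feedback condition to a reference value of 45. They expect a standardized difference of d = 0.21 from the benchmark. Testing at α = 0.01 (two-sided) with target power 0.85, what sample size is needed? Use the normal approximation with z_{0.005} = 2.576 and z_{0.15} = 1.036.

For a one-sample test: n = ((z_{α/2} + z_β) / d)².
z_{α/2} + z_β = 2.576 + 1.036 = 3.612.
n = (3.612 / 0.21)² = 17.200² = 295.84.
Round up.

n = 296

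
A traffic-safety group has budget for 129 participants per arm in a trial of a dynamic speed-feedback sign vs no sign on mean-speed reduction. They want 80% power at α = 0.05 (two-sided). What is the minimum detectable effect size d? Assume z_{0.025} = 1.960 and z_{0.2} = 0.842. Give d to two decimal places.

For two independent groups of n = 129 each: d_min = (z_{α/2} + z_β)·√(2/n).
z-sum = 1.960 + 0.842 = 2.802.
d_min = 2.802 × √(2/129) = 2.802 × 0.1245 = 0.349.

d_min ≈ 0.35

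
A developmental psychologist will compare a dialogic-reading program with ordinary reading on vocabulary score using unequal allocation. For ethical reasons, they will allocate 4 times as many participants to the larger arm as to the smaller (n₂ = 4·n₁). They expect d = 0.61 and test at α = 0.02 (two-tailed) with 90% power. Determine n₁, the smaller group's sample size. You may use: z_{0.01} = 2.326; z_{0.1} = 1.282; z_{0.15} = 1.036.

With allocation ratio k = n₂/n₁ = 4, Var(x̄₁−x̄₂) = σ²(1/n₁ + 1/(k·n₁)) = σ²·(k+1)/(k·n₁).
So n₁ = (1 + 1/k)·((z_{α/2} + z_β)/d)² = 1.250 × (3.608/0.61)².
n₁ = 1.250 × 34.98 = 43.7.
Round up: n₁ = 44, giving n₂ = 4 × 44 = 176.

n₁ = 44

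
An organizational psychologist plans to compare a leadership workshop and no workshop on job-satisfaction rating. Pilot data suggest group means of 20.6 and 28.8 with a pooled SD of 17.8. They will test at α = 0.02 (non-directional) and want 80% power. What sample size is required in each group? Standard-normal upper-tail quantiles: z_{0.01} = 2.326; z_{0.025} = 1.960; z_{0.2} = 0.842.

n = 95 per group

Cohen's d = |M₁ − M₂| / SD_pooled = |20.6 − 28.8| / 17.8 = 8.2 / 17.8 = 0.461.
For two independent groups with equal n: n = 2·((z_{α/2} + z_β) / d)².
z_{α/2} + z_β = 2.326 + 0.842 = 3.168.
n = 2 × (3.168 / 0.461)² = 2 × 6.872² = 2 × 47.22 = 94.4.
Round up to the next whole participant.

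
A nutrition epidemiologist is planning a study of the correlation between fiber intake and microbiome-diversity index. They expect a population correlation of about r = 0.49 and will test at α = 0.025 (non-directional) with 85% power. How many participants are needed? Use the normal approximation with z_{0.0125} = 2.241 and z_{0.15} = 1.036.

Fisher's z: C = ½·ln((1+r)/(1−r)) = ½·ln(2.9216) = 0.5361.
n = ((z_{α/2} + z_β)/C)² + 3.
(2.241 + 1.036) / 0.5361 = 3.277 / 0.5361 = 6.113.
n = 6.113² + 3 = 37.36 + 3 = 40.4.
Round up.

n = 41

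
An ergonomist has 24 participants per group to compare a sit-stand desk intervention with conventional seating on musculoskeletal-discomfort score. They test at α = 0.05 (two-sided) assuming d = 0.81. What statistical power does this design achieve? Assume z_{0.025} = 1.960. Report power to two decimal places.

power ≈ 0.80

For two equal groups, power = Φ(d·√(n/2) − z_{α/2}).
d·√(n/2) = 0.81 × √(24/2) = 0.81 × 3.464 = 2.806.
z_β = 2.806 − 1.960 = 0.846.
Power = Φ(0.846) = 0.801.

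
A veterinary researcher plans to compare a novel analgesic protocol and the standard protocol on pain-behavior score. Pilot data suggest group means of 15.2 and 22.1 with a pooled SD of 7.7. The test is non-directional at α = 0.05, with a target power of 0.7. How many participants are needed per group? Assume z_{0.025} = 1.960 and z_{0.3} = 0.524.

Cohen's d = |M₁ − M₂| / SD_pooled = |15.2 − 22.1| / 7.7 = 6.9 / 7.7 = 0.896.
For two independent groups with equal n: n = 2·((z_{α/2} + z_β) / d)².
z_{α/2} + z_β = 1.960 + 0.524 = 2.484.
n = 2 × (2.484 / 0.896)² = 2 × 2.772² = 2 × 7.69 = 15.4.
Round up to the next whole participant.

n = 16 per group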